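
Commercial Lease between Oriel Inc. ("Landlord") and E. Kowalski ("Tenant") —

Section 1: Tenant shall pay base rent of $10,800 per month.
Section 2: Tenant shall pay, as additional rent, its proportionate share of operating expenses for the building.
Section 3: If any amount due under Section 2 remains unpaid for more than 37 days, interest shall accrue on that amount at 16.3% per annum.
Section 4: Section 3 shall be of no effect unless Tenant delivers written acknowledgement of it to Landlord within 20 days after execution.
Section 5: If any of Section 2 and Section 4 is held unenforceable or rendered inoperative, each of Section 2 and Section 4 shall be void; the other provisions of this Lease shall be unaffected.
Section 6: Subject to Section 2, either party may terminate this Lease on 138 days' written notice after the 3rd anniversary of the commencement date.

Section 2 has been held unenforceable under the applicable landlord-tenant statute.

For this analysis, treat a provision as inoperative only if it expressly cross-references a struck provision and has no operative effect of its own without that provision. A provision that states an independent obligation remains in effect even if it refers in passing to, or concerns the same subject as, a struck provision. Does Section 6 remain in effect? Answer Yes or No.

Section 2 is struck. Section 3 has no operative effect of its own apart from Section 2 and is therefore inoperative. The only function of Section 4 is the acknowledgement condition for Section 3, so it cannot stand once Section 3 is removed. Section 6 mentions Section 2 but its own obligation stands independently of Section 2, so Section 6 is not affected. Section 5 declares Section 2 and Section 4 mutually dependent; since one of them has fallen, all of them are of no effect. The remainder continues in force under Section 5. That leaves Section 1, Section 5, and Section 6 in effect. Section 6 is among the surviving provisions, so the answer is yes.

Yes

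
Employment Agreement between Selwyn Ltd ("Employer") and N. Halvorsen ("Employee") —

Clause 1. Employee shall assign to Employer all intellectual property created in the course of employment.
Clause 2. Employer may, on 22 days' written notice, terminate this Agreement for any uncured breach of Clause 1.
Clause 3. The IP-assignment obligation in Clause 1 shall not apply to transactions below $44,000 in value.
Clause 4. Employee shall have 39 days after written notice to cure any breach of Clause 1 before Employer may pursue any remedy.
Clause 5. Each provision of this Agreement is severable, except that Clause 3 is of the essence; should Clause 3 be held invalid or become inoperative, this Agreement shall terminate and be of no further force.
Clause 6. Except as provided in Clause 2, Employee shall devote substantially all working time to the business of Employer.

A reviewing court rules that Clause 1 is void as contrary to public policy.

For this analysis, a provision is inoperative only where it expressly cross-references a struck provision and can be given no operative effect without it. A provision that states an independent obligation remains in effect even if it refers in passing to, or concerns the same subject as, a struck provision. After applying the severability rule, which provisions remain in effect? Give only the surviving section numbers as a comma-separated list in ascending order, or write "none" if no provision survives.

Clause 1 is struck. Clause 2 merely fixes the termination right for breach of Clause 1; with Clause 1 gone it has nothing to operate on and falls away. Clause 3 operates only by reference to Clause 1, so it falls with Clause 1. Clause 4 operates only by reference to Clause 1, so it falls with Clause 1. Clause 5 makes Clause 3 an essential term, and Clause 3 has been rendered inoperative by the cascade; under Clause 5, the entire Agreement is therefore void. No provision of the Agreement survives.

none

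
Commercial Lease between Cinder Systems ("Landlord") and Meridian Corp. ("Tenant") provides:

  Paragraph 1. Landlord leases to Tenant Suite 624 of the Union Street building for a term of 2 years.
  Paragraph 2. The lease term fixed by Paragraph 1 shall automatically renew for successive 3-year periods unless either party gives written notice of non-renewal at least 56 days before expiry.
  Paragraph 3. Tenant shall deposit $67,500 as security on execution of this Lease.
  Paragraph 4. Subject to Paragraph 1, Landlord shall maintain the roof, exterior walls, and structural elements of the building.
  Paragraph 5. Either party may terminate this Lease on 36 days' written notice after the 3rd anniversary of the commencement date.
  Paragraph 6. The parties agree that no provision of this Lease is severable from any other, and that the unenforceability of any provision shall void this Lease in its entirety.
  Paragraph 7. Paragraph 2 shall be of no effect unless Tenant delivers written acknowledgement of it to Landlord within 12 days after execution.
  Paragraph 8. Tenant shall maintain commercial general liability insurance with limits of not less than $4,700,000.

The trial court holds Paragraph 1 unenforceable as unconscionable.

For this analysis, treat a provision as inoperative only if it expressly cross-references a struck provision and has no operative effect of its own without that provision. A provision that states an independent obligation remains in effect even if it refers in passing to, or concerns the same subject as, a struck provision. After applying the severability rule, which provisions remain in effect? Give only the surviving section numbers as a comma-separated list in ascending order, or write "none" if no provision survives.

none

Paragraph 1 is struck. Paragraph 2 does nothing except set the renewal of the lease term by reference to Paragraph 1; with Paragraph 1 gone it has no independent effect and is inoperative. Paragraph 7 merely fixes the acknowledgement condition for Paragraph 2; with Paragraph 2 gone it has nothing to operate on and falls away. Paragraph 6 provides that the Lease is not severable, so the invalidity of any one provision voids the entire Lease. No provision of the Lease survives.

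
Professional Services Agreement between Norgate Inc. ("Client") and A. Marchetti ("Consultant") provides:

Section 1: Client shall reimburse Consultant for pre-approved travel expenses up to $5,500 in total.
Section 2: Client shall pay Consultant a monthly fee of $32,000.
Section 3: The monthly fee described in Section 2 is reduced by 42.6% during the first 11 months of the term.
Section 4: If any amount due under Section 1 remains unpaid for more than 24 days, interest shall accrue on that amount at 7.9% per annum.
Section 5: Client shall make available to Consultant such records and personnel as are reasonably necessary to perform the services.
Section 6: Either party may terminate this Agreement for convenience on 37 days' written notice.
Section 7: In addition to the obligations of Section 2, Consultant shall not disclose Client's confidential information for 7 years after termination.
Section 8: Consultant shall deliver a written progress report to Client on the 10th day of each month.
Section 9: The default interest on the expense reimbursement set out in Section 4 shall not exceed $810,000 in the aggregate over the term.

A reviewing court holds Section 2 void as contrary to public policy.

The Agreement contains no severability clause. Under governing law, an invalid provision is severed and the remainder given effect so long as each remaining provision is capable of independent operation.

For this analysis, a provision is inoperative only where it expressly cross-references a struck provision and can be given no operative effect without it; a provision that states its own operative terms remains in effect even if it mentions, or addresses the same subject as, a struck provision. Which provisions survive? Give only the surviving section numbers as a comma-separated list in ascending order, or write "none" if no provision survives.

Section 2 is struck. Section 3 has no operative effect of its own apart from Section 2 and is therefore inoperative. Although Section 7 refers to Section 2, its operative terms do not depend on Section 2, so it remains in effect. With no severability clause, the stated default rule severs what cannot stand and enforces each remaining provision that can operate on its own. That leaves Section 1, Section 4, Section 5, Section 6, Section 7, Section 8, and Section 9 in effect.

1, 4, 5, 6, 7, 8, 9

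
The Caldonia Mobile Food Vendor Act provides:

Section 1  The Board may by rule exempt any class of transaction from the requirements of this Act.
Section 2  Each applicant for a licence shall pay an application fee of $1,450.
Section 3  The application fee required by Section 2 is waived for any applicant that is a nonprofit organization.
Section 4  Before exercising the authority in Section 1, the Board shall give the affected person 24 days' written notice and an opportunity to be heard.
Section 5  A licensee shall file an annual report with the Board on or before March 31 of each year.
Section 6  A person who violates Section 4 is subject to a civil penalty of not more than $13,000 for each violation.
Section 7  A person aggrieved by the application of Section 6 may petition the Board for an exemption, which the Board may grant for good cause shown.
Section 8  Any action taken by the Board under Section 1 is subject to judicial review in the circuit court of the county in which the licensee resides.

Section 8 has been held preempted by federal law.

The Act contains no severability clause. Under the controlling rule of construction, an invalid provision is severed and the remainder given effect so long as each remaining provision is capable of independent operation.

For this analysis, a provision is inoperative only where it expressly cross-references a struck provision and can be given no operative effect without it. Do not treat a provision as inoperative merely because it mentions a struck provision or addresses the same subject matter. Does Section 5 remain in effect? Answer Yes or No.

Section 8 is struck. No other provision's operative terms depend on Section 8. Under the stated default rule, only provisions that cannot operate independently fall away; the rest are enforced. The provisions still in force are Section 1, Section 2, Section 3, Section 4, Section 5, Section 6, and Section 7. Section 5 is among the surviving provisions, so the answer is yes.

Yes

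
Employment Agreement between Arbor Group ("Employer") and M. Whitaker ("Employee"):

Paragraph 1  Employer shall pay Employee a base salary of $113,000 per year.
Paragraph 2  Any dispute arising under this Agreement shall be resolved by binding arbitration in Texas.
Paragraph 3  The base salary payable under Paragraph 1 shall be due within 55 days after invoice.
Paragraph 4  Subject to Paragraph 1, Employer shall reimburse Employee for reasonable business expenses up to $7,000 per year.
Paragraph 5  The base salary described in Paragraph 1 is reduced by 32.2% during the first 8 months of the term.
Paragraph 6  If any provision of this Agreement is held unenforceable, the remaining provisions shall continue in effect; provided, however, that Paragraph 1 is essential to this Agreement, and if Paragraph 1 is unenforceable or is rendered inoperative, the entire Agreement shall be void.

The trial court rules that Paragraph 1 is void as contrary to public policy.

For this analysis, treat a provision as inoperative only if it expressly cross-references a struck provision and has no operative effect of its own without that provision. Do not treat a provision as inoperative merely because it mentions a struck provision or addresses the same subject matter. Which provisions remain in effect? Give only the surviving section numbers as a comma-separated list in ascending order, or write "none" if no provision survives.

Paragraph 1 is struck. The whole of Paragraph 3 is the payment deadline for the base salary, defined by reference to Paragraph 1, so Paragraph 3 cannot stand once Paragraph 1 is removed. Paragraph 5 has no operative effect of its own apart from Paragraph 1 and is therefore inoperative. Paragraph 6 makes Paragraph 1 an essential term, and Paragraph 1 is the provision held invalid; under Paragraph 6, the entire Agreement is therefore void. No provision of the Agreement survives.

none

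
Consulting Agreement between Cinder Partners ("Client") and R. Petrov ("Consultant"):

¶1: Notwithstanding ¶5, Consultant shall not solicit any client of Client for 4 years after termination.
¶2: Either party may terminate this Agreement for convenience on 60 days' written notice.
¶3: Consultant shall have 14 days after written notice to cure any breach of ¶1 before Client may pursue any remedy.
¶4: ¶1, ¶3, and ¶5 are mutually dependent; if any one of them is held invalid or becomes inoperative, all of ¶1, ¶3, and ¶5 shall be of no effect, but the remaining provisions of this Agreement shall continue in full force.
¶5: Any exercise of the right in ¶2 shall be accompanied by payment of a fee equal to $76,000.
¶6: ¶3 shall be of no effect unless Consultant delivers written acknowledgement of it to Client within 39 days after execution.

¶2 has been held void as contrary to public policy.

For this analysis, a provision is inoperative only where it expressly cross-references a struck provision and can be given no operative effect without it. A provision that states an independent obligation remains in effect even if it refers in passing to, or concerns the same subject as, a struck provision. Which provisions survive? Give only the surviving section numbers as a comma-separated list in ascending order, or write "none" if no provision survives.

¶2 is struck. The only function of ¶5 is the exercise fee for ¶2, so it cannot stand once ¶2 is removed. ¶4 declares ¶1, ¶3, and ¶5 mutually dependent; since one of them has fallen, all of them are of no effect. That brings down ¶1 and ¶3 as well. ¶6 in turn depends solely on a provision now struck and likewise falls. The remainder continues in force under ¶4. Only ¶4 remains in effect.

4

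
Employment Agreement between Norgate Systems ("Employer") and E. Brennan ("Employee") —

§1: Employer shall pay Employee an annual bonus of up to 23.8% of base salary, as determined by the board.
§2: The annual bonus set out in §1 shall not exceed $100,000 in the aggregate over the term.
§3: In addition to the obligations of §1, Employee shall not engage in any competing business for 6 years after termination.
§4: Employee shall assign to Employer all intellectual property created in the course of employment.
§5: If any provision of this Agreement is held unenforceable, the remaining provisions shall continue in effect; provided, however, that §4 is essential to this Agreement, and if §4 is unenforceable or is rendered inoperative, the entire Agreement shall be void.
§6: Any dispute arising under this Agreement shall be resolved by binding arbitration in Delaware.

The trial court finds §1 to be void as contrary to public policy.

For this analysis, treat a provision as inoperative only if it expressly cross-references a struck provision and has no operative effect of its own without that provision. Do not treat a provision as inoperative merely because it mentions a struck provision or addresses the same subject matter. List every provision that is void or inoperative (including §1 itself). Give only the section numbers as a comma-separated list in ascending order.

§1 is struck. §2 has no operative effect of its own apart from §1 and is therefore inoperative. Although §3 refers to §1, its operative terms do not depend on §1, so it remains in effect. §5 makes §4 an essential term, but §4 is unaffected, so the severability proviso in §5 preserves the remaining provisions. The provisions still in force are §3, §4, §5, and §6.

1, 2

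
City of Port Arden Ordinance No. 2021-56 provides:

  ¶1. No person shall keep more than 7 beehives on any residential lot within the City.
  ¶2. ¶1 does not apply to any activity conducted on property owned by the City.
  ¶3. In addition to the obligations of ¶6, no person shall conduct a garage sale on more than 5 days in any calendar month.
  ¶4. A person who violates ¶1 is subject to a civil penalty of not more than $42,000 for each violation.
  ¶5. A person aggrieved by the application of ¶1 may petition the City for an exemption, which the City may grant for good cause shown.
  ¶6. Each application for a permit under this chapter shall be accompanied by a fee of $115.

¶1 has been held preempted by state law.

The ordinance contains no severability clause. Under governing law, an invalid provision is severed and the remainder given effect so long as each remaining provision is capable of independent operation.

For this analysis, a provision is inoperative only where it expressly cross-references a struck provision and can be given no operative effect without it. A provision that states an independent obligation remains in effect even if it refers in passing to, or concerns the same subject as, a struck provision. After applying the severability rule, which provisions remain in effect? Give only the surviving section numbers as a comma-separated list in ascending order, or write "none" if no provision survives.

¶1 is struck. ¶2 merely fixes the public-property exemption from ¶1; with ¶1 gone it has nothing to operate on and falls away. The only function of ¶4 is the civil penalty for violating ¶1, so it cannot stand once ¶1 is removed. ¶5 has no operative effect of its own apart from ¶1 and is therefore inoperative. Under the stated default rule, only provisions that cannot operate independently fall away; the rest are enforced. The provisions still in force are ¶3 and ¶6.

3, 6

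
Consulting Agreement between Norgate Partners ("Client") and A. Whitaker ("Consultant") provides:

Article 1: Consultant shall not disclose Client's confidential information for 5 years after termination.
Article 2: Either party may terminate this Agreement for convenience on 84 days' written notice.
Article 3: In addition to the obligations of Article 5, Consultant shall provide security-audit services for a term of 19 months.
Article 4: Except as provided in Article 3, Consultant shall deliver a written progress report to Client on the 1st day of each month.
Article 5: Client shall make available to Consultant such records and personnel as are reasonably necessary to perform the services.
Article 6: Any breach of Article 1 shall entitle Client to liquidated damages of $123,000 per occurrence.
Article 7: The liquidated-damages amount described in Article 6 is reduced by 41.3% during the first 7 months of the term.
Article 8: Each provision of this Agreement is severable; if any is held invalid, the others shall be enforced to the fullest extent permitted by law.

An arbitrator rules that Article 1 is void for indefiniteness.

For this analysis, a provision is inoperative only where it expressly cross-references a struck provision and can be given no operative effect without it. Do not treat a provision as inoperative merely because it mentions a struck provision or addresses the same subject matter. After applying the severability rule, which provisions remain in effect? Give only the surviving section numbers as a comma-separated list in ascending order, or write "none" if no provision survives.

Article 1 is struck. Article 6 has no operative effect of its own apart from Article 1 and is therefore inoperative. Article 7 does nothing except set the introductory reduction to the liquidated-damages amount by reference to Article 6; with Article 6 gone it has no independent effect and is inoperative. Under the severability clause in Article 8, the remaining provisions continue in force. That leaves Article 2, Article 3, Article 4, Article 5, and Article 8 in effect.

2, 3, 4, 5, 8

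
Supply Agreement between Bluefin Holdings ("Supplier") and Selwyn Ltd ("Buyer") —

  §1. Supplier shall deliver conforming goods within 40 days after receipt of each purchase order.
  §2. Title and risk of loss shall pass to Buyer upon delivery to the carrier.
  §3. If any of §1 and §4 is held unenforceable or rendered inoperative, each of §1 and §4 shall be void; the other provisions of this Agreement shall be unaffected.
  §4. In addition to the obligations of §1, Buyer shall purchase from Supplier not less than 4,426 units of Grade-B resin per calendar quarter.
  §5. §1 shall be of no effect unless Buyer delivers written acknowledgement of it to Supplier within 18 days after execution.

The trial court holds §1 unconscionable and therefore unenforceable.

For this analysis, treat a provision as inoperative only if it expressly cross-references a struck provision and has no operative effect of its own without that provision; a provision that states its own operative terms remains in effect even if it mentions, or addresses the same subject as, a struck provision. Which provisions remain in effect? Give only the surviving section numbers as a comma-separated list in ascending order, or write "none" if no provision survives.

2, 3

§1 is struck. §5 merely fixes the acknowledgement condition for §1; with §1 gone it has nothing to operate on and falls away. §3 declares §1 and §4 mutually dependent; since one of them has fallen, all of them are of no effect. That brings down §4 as well. The remainder continues in force under §3. That leaves §2 and §3 in effect.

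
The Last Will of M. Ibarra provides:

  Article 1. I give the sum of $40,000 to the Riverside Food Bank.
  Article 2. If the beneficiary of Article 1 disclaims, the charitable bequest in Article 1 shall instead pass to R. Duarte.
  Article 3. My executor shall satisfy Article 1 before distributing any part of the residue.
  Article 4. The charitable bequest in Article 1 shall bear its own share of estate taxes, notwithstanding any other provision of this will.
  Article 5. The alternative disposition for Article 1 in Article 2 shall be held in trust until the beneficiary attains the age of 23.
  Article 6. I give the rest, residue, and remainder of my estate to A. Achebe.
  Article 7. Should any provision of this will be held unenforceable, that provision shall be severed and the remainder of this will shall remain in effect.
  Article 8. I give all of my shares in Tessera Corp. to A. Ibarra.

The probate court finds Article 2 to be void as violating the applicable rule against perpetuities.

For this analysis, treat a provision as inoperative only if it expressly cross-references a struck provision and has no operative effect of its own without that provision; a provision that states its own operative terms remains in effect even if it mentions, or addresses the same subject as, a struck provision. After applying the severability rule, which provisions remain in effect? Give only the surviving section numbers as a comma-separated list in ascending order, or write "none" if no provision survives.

Article 2 is struck. Article 5 operates only by reference to Article 2, so it falls with Article 2. Article 7 is a severability clause and preserves every provision that can still be given independent effect. The provisions still in force are Article 1, Article 3, Article 4, Article 6, Article 7, and Article 8.

1, 3, 4, 6, 7, 8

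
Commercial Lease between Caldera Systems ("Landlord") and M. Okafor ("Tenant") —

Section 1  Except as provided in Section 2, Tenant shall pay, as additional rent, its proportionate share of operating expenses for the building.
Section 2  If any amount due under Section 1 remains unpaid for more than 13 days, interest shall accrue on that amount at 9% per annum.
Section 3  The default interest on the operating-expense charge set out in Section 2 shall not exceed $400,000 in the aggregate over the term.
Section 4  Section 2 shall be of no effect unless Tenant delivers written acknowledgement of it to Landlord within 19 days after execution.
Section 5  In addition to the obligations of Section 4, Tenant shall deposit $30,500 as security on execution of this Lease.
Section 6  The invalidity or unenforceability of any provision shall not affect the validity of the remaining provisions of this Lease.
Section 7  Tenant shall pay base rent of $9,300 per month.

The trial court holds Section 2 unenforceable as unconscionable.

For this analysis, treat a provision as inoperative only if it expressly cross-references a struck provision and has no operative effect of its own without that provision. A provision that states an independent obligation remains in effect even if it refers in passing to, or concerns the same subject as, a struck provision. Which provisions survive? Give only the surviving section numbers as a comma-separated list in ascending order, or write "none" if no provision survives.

1, 5, 6, 7

Section 2 is struck. Section 3 does nothing except set the aggregate cap on the default interest on the operating-expense charge by reference to Section 2; with Section 2 gone it has no independent effect and is inoperative. Section 4 operates only by reference to Section 2, so it falls with Section 2. Although Section 1 refers to Section 2, its operative terms do not depend on Section 2, so it remains in effect. Section 5 mentions Section 4 but its own obligation stands independently of Section 4, so Section 5 is not affected. Section 6 is a severability clause and preserves every provision that can still be given independent effect. The provisions still in force are Section 1, Section 5, Section 6, and Section 7.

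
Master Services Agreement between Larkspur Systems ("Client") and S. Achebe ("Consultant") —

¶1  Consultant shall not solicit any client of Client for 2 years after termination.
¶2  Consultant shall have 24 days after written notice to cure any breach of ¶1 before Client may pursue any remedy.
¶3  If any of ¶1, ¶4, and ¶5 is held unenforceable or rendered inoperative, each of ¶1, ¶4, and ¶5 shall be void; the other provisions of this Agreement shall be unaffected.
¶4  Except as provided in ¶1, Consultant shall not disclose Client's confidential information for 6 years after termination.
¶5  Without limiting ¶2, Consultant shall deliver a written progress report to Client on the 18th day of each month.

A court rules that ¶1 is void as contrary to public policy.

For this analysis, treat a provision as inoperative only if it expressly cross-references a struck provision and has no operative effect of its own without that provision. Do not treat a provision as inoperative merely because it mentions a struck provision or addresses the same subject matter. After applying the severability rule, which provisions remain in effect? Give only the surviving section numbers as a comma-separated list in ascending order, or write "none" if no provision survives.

3

¶1 is struck. ¶2 has no operative effect of its own apart from ¶1 and is therefore inoperative. ¶3 declares ¶1, ¶4, and ¶5 mutually dependent; since one of them has fallen, all of them are of no effect. That brings down ¶4 and ¶5 as well. The remainder continues in force under ¶3. Only ¶3 remains in effect.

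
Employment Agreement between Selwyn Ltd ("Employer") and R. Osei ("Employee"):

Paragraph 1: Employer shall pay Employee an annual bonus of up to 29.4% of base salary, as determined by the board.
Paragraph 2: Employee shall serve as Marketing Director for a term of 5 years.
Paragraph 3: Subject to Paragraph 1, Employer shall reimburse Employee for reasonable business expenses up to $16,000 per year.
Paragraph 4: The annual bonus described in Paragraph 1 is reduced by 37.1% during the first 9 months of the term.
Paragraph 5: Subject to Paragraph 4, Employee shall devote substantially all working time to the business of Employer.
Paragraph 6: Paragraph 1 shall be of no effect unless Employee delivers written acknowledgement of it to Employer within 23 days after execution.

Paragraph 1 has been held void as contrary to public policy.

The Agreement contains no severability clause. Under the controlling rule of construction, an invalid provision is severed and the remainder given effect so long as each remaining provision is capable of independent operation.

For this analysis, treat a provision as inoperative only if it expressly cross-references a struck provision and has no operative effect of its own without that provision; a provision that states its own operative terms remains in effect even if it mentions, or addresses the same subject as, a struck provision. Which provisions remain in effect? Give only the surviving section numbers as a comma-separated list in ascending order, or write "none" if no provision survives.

Paragraph 1 is struck. Paragraph 4 operates only by reference to Paragraph 1, so it falls with Paragraph 1. Paragraph 6 has no operative effect of its own apart from Paragraph 1 and is therefore inoperative. Paragraph 5 mentions Paragraph 4 but its own obligation stands independently of Paragraph 4, so Paragraph 5 is not affected. Although Paragraph 3 refers to Paragraph 1, its operative terms do not depend on Paragraph 1, so it remains in effect. Under the stated default rule, only provisions that cannot operate independently fall away; the rest are enforced. Paragraph 2, Paragraph 3, and Paragraph 5 remain in effect.

2, 3, 5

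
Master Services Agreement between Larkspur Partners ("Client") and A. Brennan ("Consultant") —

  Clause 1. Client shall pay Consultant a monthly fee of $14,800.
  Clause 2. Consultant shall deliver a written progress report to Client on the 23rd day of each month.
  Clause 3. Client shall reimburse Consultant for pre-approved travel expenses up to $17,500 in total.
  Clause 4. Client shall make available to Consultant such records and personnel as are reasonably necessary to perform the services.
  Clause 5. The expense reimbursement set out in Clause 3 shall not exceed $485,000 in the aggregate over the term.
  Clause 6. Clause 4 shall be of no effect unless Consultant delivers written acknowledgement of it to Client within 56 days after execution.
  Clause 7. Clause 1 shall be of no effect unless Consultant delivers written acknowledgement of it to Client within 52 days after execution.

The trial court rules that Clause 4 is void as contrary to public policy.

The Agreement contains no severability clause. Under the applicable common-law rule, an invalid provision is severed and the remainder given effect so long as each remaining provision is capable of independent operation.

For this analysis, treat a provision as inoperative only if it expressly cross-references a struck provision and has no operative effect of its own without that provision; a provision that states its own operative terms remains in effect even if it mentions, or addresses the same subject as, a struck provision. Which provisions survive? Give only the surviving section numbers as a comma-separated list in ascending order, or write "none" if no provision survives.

1, 2, 3, 5, 7

Clause 4 is struck. Clause 6 has no operative effect of its own apart from Clause 4 and is therefore inoperative. With no severability clause, the stated default rule severs what cannot stand and enforces each remaining provision that can operate on its own. That leaves Clause 1, Clause 2, Clause 3, Clause 5, and Clause 7 in effect.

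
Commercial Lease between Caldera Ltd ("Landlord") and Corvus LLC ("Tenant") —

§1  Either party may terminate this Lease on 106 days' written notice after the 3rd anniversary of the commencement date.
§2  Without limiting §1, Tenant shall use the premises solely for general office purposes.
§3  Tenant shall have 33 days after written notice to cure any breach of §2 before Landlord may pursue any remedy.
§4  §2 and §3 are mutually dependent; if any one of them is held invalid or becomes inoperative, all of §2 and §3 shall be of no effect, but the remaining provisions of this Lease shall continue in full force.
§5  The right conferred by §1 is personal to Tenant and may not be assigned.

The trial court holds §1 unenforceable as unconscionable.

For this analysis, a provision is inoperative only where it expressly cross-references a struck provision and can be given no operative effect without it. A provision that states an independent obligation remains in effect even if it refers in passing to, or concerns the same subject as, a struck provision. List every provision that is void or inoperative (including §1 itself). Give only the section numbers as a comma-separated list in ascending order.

§1 is struck. The only function of §5 is the non-assignment of §1, so it cannot stand once §1 is removed. §2 mentions §1 but its own obligation stands independently of §1, so §2 is not affected. §4 ties §2 and §3 together, but none of those is affected here; the remaining provisions continue in force under §4. §2, §3, and §4 remain in effect.

1, 5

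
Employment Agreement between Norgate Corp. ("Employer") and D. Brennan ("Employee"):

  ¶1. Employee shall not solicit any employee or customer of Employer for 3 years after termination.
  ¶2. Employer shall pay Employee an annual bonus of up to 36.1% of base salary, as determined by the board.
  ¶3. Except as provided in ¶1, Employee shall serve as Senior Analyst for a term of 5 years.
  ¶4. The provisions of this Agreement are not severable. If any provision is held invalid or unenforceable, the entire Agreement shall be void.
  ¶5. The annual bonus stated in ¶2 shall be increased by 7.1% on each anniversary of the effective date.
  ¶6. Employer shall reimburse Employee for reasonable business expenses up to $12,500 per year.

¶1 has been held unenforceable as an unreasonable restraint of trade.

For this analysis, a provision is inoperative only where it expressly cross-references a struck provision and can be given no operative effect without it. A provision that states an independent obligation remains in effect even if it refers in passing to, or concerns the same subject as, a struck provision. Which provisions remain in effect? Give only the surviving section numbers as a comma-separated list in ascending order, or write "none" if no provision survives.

none

¶1 is struck. Nothing else in the Agreement is defined by reference to ¶1. ¶4 provides that the Agreement is not severable, so the invalidity of any one provision voids the entire Agreement. No provision of the Agreement survives.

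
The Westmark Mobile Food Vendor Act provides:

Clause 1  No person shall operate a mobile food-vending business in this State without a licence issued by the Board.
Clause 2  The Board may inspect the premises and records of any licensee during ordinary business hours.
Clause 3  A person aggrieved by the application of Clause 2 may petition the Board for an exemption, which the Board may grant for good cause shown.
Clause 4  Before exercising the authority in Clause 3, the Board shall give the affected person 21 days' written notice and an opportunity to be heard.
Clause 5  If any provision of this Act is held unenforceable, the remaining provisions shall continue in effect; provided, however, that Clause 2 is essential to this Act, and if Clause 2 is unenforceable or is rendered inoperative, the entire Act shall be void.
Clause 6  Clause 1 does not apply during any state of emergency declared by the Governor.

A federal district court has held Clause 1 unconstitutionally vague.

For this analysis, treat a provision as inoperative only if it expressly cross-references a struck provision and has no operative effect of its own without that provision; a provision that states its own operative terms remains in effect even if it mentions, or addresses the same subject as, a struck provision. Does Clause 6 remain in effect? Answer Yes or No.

No

Clause 1 is struck. The only function of Clause 6 is the emergency suspension of Clause 1, so it cannot stand once Clause 1 is removed. Clause 5 makes Clause 2 an essential term, but Clause 2 is unaffected, so the severability proviso in Clause 5 preserves the remaining provisions. The provisions still in force are Clause 2, Clause 3, Clause 4, and Clause 5. Clause 6 is among the inoperative provisions, so the answer is no.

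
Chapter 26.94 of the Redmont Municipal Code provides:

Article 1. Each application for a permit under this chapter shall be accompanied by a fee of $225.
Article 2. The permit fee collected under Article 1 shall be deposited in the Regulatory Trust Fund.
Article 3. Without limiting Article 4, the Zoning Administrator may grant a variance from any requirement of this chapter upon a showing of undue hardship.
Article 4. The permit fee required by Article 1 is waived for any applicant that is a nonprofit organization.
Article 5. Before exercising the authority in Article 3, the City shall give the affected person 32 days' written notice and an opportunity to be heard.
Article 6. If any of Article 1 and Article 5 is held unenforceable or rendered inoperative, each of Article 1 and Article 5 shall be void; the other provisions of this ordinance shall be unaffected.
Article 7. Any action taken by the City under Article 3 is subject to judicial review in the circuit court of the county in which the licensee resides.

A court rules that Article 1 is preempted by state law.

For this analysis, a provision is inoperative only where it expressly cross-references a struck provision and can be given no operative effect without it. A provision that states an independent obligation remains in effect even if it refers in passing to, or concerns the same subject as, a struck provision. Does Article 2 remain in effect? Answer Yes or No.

No

Article 1 is struck. The whole of Article 2 is the disposition of the permit fee, defined by reference to Article 1, so Article 2 cannot stand once Article 1 is removed. Article 4 operates only by reference to Article 1, so it falls with Article 1. Although Article 3 refers to Article 4, its operative terms do not depend on Article 4, so it remains in effect. Article 6 declares Article 1 and Article 5 mutually dependent; since one of them has fallen, all of them are of no effect. That brings down Article 5 as well. The remainder continues in force under Article 6. That leaves Article 3, Article 6, and Article 7 in effect. Article 2 is among the inoperative provisions, so the answer is no.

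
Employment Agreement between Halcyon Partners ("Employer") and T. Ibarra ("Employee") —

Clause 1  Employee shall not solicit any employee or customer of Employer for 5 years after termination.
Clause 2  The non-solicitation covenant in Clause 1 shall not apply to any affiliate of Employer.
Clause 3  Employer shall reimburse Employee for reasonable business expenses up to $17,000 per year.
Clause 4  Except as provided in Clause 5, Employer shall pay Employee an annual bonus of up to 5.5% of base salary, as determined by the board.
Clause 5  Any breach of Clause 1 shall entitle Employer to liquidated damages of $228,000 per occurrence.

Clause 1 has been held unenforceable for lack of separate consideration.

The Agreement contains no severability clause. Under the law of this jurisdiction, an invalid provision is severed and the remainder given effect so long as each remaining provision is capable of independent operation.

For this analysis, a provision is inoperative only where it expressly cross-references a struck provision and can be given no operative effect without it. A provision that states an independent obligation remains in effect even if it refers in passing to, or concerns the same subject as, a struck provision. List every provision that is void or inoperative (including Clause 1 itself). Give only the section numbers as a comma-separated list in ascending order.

1, 2, 5

Clause 1 is struck. The whole of Clause 2 is the carve-out from the non-solicitation covenant, defined by reference to Clause 1, so Clause 2 cannot stand once Clause 1 is removed. Clause 5 does nothing except set the liquidated-damages amount by reference to Clause 1; with Clause 1 gone it has no independent effect and is inoperative. Clause 4 mentions Clause 5 but its own obligation stands independently of Clause 5, so Clause 4 is not affected. Under the stated default rule, only provisions that cannot operate independently fall away; the rest are enforced. Clause 3 and Clause 4 remain in effect.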